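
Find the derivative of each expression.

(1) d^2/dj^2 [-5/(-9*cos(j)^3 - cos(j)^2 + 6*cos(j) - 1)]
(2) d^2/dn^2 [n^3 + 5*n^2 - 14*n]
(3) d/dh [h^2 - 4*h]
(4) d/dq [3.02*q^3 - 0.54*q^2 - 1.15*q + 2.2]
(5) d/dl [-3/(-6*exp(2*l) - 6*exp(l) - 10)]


(1) = 5*((3*cos(j) + 8*cos(2*j) + 81*cos(3*j))*(9*cos(j)^3 + cos(j)^2 - 6*cos(j) + 1)/4 + 2*(27*cos(j)^2 + 2*cos(j) - 6)^2*sin(j)^2)/(9*cos(j)^3 + cos(j)^2 - 6*cos(j) + 1)^3
(2) = 6*n + 10
(3) = 2*h - 4
(4) = 9.06*q^2 - 1.08*q - 1.15
(5) = (-9*exp(l) - 9/2)*exp(l)/(3*exp(2*l) + 3*exp(l) + 5)^2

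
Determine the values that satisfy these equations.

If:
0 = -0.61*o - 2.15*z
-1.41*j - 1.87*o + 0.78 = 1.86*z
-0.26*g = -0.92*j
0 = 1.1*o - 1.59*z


Then:
g = 1.96
j = 0.55
o = 0.00
z = 0.00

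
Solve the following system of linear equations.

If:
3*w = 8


Then:
w = 8/3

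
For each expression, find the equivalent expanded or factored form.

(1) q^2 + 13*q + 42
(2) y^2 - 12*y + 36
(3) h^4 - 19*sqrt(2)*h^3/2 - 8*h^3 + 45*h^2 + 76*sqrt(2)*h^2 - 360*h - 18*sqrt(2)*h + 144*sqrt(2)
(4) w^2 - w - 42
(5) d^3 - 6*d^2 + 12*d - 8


(1) = (q + 6)*(q + 7)
(2) = (y - 6)^2
(3) = (h - 8)*(h - 6*sqrt(2))*(h - 3*sqrt(2))*(h - sqrt(2)/2)
(4) = (w - 7)*(w + 6)
(5) = (d - 2)^3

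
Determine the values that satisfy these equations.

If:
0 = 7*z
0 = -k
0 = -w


Then:
k = 0
w = 0
z = 0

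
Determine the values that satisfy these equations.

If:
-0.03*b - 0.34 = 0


Then:
b = -11.33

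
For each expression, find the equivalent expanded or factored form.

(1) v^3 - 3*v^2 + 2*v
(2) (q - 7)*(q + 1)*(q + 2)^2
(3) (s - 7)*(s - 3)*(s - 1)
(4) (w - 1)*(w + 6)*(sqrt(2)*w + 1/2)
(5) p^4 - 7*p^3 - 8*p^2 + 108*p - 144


(1) = v*(v - 2)*(v - 1)
(2) = q^4 - 2*q^3 - 27*q^2 - 52*q - 28
(3) = s^3 - 11*s^2 + 31*s - 21
(4) = sqrt(2)*w^3 + w^2/2 + 5*sqrt(2)*w^2 - 6*sqrt(2)*w + 5*w/2 - 3
(5) = (p - 6)*(p - 3)*(p - 2)*(p + 4)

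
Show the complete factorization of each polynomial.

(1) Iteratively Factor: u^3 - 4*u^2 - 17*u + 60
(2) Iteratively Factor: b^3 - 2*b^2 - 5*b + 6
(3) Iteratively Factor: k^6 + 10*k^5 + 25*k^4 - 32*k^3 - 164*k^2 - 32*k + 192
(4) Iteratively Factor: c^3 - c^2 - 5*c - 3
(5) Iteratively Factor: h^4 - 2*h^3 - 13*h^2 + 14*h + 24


(1) = (u + 4)*(u^2 - 8*u + 15) = (u - 5)*(u + 4)*(u - 3)
(2) = (b - 3)*(b^2 + b - 2) = (b - 3)*(b + 2)*(b - 1)
(3) = (k + 3)*(k^5 + 7*k^4 + 4*k^3 - 44*k^2 - 32*k + 64) = (k + 2)*(k + 3)*(k^4 + 5*k^3 - 6*k^2 - 32*k + 32) = (k + 2)*(k + 3)*(k + 4)*(k^3 + k^2 - 10*k + 8) = (k - 2)*(k + 2)*(k + 3)*(k + 4)*(k^2 + 3*k - 4) = (k - 2)*(k + 2)*(k + 3)*(k + 4)^2*(k - 1)
(4) = (c - 3)*(c^2 + 2*c + 1) = (c - 3)*(c + 1)*(c + 1)
(5) = (h + 3)*(h^3 - 5*h^2 + 2*h + 8) = (h - 2)*(h + 3)*(h^2 - 3*h - 4) = (h - 4)*(h - 2)*(h + 3)*(h + 1)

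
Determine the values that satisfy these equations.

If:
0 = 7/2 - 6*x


Then:
x = 7/12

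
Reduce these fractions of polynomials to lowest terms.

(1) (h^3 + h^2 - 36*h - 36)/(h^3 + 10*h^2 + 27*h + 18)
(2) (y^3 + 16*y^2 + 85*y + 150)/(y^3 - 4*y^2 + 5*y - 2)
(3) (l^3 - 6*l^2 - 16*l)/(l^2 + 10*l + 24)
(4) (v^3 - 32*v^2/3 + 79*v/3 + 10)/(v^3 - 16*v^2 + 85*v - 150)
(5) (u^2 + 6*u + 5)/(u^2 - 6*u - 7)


(1) = (h - 6)/(h + 3)
(2) = (y^3 + 16*y^2 + 85*y + 150)/(y^3 - 4*y^2 + 5*y - 2)
(3) = (l^3 - 6*l^2 - 16*l)/(l^2 + 10*l + 24)
(4) = (3*v + 1)/(3*v - 15)
(5) = (u + 5)/(u - 7)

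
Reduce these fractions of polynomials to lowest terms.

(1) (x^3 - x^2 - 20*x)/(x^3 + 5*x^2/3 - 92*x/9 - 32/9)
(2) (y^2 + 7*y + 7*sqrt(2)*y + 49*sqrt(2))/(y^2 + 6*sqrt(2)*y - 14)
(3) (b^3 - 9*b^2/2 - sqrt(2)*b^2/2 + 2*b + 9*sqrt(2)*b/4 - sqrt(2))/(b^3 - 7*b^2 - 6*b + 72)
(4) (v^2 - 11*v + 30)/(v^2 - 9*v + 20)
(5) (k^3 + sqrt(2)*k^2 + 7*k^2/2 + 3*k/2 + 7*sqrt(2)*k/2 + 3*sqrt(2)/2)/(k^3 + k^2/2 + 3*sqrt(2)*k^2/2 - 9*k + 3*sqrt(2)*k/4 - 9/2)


(1) = (9*x^2 - 45*x)/(9*x^2 - 21*x - 8)
(2) = (y + 7)/(y - sqrt(2))
(3) = (4*b^2 + b*(-2*sqrt(2) - 2) + sqrt(2))/(4*b^2 - 12*b - 72)
(4) = (v - 6)/(v - 4)
(5) = (8*k^2 + k*(8*sqrt(2) + 24) + 24*sqrt(2))/(8*k^2 + 12*sqrt(2)*k - 72)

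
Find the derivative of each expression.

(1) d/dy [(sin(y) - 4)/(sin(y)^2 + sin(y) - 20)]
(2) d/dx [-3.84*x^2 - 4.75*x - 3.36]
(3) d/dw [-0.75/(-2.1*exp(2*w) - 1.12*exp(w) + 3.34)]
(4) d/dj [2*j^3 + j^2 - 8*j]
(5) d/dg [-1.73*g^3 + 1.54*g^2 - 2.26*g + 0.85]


(1) = -cos(y)/(sin(y) + 5)^2
(2) = -7.68*x - 4.75
(3) = (-3.15*exp(w) - 0.84)*exp(w)/(2.1*exp(2*w) + 1.12*exp(w) - 3.34)^2
(4) = 6*j^2 + 2*j - 8
(5) = -5.19*g^2 + 3.08*g - 2.26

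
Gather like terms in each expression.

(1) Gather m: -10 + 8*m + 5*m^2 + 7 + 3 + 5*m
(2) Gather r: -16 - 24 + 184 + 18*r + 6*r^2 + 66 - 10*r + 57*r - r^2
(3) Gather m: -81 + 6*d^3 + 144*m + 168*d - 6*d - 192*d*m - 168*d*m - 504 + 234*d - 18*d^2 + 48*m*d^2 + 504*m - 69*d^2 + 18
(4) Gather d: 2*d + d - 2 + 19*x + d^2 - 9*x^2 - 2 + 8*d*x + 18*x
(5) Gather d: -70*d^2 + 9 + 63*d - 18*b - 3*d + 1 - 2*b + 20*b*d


(1) = 5*m^2 + 13*m
(2) = 5*r^2 + 65*r + 210
(3) = 6*d^3 - 87*d^2 + 396*d + m*(48*d^2 - 360*d + 648) - 567
(4) = d^2 + d*(8*x + 3) - 9*x^2 + 37*x - 4
(5) = -20*b - 70*d^2 + d*(20*b + 60) + 10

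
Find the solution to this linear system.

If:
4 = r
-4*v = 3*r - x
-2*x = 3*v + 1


Then:
r = 4
v = -25/11
x = 32/11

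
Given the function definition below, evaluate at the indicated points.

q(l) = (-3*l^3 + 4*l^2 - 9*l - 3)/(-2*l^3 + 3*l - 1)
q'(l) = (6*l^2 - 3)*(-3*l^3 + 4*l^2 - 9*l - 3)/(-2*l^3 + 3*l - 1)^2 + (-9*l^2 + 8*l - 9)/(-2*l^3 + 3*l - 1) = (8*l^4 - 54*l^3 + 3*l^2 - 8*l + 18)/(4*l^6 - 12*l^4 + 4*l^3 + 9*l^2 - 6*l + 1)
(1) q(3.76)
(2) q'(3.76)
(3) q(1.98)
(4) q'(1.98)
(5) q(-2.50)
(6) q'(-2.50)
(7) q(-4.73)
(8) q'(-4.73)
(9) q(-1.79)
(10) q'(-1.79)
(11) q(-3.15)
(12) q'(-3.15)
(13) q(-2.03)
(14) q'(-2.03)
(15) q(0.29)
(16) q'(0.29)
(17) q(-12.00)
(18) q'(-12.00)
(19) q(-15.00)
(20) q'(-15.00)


(1) = 1.46
(2) = -0.13
(3) = 2.69
(4) = -2.52
(5) = 4.02
(6) = 2.34
(7) = 2.27
(8) = 0.25
(9) = 8.46
(10) = 16.67
(11) = 3.05
(12) = 0.94
(13) = 5.90
(14) = 6.82
(15) = 29.91
(16) = 459.05
(17) = 1.72
(18) = 0.02
(19) = 1.66
(20) = 0.01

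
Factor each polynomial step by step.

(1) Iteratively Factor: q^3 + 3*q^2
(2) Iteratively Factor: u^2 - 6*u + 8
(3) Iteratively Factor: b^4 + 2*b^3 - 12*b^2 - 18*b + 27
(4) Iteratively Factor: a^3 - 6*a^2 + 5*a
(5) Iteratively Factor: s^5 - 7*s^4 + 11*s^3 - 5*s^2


(1) = (q + 3)*(q^2) = q*(q + 3)*(q)
(2) = (u - 4)*(u - 2)
(3) = (b + 3)*(b^3 - b^2 - 9*b + 9) = (b - 3)*(b + 3)*(b^2 + 2*b - 3) = (b - 3)*(b - 1)*(b + 3)*(b + 3)
(4) = (a - 1)*(a^2 - 5*a) = a*(a - 1)*(a - 5)
(5) = (s - 5)*(s^4 - 2*s^3 + s^2) = (s - 5)*(s - 1)*(s^3 - s^2) = s*(s - 5)*(s - 1)*(s^2 - s) = s*(s - 5)*(s - 1)^2*(s)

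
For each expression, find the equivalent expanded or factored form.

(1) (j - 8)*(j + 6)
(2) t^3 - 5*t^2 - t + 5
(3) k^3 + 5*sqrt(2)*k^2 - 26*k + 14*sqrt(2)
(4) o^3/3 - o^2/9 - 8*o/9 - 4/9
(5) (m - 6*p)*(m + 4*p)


(1) = j^2 - 2*j - 48
(2) = (t - 5)*(t - 1)*(t + 1)
(3) = (k - sqrt(2))^2*(k + 7*sqrt(2))
(4) = (o/3 + 1/3)*(o - 2)*(o + 2/3)
(5) = m^2 - 2*m*p - 24*p^2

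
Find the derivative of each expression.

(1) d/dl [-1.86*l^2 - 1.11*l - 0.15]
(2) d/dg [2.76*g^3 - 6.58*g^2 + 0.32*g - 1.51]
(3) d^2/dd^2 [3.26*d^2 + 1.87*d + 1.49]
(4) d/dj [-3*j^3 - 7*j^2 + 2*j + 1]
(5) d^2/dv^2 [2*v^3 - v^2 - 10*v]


(1) = -3.72*l - 1.11
(2) = 8.28*g^2 - 13.16*g + 0.32
(3) = 6.52000000000000
(4) = -9*j^2 - 14*j + 2
(5) = 12*v - 2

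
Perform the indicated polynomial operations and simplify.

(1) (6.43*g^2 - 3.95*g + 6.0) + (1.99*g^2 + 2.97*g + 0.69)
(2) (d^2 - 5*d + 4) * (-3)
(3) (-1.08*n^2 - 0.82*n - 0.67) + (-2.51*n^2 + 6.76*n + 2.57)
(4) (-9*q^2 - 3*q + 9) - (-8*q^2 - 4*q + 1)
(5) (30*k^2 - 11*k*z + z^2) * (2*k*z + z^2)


(1) = 8.42*g^2 - 0.98*g + 6.69
(2) = -3*d^2 + 15*d - 12
(3) = -3.59*n^2 + 5.94*n + 1.9
(4) = -q^2 + q + 8
(5) = 60*k^3*z + 8*k^2*z^2 - 9*k*z^3 + z^4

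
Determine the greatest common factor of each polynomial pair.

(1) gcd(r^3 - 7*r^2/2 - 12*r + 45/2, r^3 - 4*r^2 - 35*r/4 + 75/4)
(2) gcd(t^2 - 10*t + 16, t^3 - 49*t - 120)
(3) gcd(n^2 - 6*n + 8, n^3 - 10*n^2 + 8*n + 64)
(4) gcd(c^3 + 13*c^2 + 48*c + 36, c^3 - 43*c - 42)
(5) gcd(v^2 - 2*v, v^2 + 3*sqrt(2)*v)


(1) = gcd((r - 5)*(r - 3/2)*(r + 3), (r - 5)*(r - 3/2)*(r + 5/2)) = r^2 - 13*r/2 + 15/2
(2) = t - 8
(3) = n - 4
(4) = c^2 + 7*c + 6
(5) = v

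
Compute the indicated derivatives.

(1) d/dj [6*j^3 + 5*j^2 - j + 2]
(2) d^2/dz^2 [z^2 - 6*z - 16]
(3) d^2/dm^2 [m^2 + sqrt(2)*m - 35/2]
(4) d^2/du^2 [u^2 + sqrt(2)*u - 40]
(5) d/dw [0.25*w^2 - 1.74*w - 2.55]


(1) = 18*j^2 + 10*j - 1
(2) = 2
(3) = 2
(4) = 2
(5) = 0.5*w - 1.74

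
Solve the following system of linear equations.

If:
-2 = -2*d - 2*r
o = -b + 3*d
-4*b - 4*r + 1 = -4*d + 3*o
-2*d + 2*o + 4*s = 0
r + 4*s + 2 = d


Then:
b = -21/8
d = -3/8
o = 3/2
r = 11/8
s = -15/16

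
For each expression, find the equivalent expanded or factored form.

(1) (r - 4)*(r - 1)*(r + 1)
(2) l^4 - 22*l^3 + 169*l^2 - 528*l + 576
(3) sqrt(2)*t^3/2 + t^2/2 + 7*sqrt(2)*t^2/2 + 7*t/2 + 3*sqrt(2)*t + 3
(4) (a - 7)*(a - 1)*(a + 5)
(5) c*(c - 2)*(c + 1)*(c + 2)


(1) = r^3 - 4*r^2 - r + 4
(2) = (l - 8)^2*(l - 3)^2
(3) = (t + 1)*(t + 6)*(sqrt(2)*t/2 + 1/2)
(4) = a^3 - 3*a^2 - 33*a + 35
(5) = c^4 + c^3 - 4*c^2 - 4*c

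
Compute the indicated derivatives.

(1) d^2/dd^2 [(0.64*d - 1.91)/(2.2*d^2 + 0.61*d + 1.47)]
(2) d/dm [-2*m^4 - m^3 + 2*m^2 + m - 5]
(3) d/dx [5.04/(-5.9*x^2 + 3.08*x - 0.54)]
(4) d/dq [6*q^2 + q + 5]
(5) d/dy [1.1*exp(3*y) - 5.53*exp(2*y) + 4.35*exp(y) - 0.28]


(1) = ((7.6232 - 8.448*d)*(2.2*d^2 + 0.61*d + 1.47) + (0.64*d - 1.91)*(4.4*d + 0.61)*(8.8*d + 1.22))/(2.2*d^2 + 0.61*d + 1.47)^3
(2) = -8*m^3 - 3*m^2 + 4*m + 1
(3) = (59.472*x - 15.5232)/(5.9*x^2 - 3.08*x + 0.54)^2
(4) = 12*q + 1
(5) = (3.3*exp(2*y) - 11.06*exp(y) + 4.35)*exp(y)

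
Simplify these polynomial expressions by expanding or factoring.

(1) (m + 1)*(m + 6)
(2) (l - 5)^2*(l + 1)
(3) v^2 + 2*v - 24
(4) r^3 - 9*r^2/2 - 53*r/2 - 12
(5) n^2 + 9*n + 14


(1) = m^2 + 7*m + 6
(2) = l^3 - 9*l^2 + 15*l + 25
(3) = (v - 4)*(v + 6)
(4) = (r - 8)*(r + 1/2)*(r + 3)
(5) = (n + 2)*(n + 7)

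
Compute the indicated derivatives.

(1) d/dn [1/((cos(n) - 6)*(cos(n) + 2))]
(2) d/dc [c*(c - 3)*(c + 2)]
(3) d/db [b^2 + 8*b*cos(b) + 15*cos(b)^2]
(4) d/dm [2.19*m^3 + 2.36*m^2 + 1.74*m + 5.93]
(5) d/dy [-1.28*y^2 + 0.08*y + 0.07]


(1) = 2*(cos(n) - 2)*sin(n)/((cos(n) - 6)^2*(cos(n) + 2)^2)
(2) = 3*c^2 - 2*c - 6
(3) = -8*b*sin(b) + 2*b - 15*sin(2*b) + 8*cos(b)
(4) = 6.57*m^2 + 4.72*m + 1.74
(5) = 0.08 - 2.56*y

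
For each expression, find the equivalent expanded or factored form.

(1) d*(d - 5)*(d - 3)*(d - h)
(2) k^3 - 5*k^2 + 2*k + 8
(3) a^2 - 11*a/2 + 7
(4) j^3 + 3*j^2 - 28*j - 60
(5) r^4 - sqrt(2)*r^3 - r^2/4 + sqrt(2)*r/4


(1) = d^4 - d^3*h - 8*d^3 + 8*d^2*h + 15*d^2 - 15*d*h
(2) = (k - 4)*(k - 2)*(k + 1)
(3) = (a - 7/2)*(a - 2)
(4) = (j - 5)*(j + 2)*(j + 6)
(5) = r*(r - 1/2)*(r + 1/2)*(r - sqrt(2))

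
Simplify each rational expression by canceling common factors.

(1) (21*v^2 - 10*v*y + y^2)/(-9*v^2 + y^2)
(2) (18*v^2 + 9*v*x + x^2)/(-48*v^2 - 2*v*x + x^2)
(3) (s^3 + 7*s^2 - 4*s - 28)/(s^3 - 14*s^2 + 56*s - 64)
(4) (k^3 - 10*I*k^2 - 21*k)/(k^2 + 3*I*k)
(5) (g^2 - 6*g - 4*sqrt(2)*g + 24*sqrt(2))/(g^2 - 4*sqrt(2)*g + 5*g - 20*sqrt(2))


(1) = (-7*v + y)/(3*v + y)
(2) = (3*v + x)/(-8*v + x)
(3) = (s^2 + 9*s + 14)/(s^2 - 12*s + 32)
(4) = (k^2 - 10*I*k - 21)/(k + 3*I)
(5) = (g - 6)/(g + 5)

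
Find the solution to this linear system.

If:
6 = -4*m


Then:
m = -3/2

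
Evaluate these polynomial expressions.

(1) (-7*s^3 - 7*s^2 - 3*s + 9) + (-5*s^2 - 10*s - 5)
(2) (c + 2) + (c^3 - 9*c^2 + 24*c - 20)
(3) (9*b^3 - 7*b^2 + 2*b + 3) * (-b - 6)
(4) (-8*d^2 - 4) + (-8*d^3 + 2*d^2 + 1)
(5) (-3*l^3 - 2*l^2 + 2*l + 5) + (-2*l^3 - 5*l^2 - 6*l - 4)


(1) = -7*s^3 - 12*s^2 - 13*s + 4
(2) = c^3 - 9*c^2 + 25*c - 18
(3) = -9*b^4 - 47*b^3 + 40*b^2 - 15*b - 18
(4) = -8*d^3 - 6*d^2 - 3
(5) = -5*l^3 - 7*l^2 - 4*l + 1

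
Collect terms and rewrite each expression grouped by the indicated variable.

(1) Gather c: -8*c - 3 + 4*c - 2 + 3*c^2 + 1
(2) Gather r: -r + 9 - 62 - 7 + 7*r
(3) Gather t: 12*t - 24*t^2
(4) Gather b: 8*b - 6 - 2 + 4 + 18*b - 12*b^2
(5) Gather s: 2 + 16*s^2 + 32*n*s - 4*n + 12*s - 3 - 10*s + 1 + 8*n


(1) = 3*c^2 - 4*c - 4
(2) = 6*r - 60
(3) = -24*t^2 + 12*t
(4) = -12*b^2 + 26*b - 4
(5) = 4*n + 16*s^2 + s*(32*n + 2)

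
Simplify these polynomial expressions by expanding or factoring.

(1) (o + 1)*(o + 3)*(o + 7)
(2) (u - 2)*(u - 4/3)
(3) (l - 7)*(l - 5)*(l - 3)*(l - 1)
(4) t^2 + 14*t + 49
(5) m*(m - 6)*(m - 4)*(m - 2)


(1) = o^3 + 11*o^2 + 31*o + 21
(2) = u^2 - 10*u/3 + 8/3
(3) = l^4 - 16*l^3 + 86*l^2 - 176*l + 105
(4) = (t + 7)^2
(5) = m^4 - 12*m^3 + 44*m^2 - 48*m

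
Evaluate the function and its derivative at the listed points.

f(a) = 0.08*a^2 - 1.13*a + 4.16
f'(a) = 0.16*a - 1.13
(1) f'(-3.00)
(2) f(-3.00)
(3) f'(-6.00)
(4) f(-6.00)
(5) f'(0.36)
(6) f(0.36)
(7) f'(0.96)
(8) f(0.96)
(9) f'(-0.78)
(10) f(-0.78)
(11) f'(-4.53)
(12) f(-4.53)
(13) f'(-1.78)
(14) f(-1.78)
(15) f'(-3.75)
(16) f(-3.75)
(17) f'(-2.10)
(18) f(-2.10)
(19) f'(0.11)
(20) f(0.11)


(1) = -1.61
(2) = 8.27
(3) = -2.09
(4) = 13.82
(5) = -1.07
(6) = 3.76
(7) = -0.98
(8) = 3.15
(9) = -1.25
(10) = 5.09
(11) = -1.85
(12) = 10.92
(13) = -1.41
(14) = 6.42
(15) = -1.73
(16) = 9.52
(17) = -1.47
(18) = 6.89
(19) = -1.11
(20) = 4.04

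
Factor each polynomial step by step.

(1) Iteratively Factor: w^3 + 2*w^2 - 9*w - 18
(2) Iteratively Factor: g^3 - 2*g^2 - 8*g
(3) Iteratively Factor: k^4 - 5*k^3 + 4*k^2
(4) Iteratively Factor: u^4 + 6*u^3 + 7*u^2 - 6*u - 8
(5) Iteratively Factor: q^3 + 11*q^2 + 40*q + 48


(1) = (w + 3)*(w^2 - w - 6) = (w + 2)*(w + 3)*(w - 3)
(2) = (g)*(g^2 - 2*g - 8) = g*(g + 2)*(g - 4)
(3) = (k - 1)*(k^3 - 4*k^2) = k*(k - 1)*(k^2 - 4*k) = k*(k - 4)*(k - 1)*(k)
(4) = (u + 2)*(u^3 + 4*u^2 - u - 4) = (u + 1)*(u + 2)*(u^2 + 3*u - 4) = (u - 1)*(u + 1)*(u + 2)*(u + 4)
(5) = (q + 4)*(q^2 + 7*q + 12) = (q + 3)*(q + 4)*(q + 4)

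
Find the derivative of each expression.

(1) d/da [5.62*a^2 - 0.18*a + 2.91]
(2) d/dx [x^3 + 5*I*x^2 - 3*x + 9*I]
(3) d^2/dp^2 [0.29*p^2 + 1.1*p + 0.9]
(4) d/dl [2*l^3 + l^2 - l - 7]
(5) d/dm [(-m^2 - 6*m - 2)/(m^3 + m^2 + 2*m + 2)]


(1) = 11.24*a - 0.18
(2) = 3*x^2 + 10*I*x - 3
(3) = 0.580000000000000
(4) = 6*l^2 + 2*l - 1
(5) = (m^4 + 12*m^3 + 10*m^2 - 8)/(m^6 + 2*m^5 + 5*m^4 + 8*m^3 + 8*m^2 + 8*m + 4)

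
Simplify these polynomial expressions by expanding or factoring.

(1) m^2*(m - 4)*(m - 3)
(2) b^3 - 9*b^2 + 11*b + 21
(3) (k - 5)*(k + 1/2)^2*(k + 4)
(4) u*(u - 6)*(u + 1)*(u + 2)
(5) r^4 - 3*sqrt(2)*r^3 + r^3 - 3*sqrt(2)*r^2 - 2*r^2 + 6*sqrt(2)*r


(1) = m^4 - 7*m^3 + 12*m^2
(2) = (b - 7)*(b - 3)*(b + 1)
(3) = k^4 - 83*k^2/4 - 81*k/4 - 5
(4) = u^4 - 3*u^3 - 16*u^2 - 12*u
(5) = r*(r - 1)*(r + 2)*(r - 3*sqrt(2))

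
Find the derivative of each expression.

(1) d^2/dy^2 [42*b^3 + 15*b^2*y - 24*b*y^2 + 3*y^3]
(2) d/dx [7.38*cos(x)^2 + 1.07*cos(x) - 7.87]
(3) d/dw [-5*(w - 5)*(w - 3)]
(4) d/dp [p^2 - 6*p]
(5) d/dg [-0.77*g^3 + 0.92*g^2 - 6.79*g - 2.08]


(1) = -48*b + 18*y
(2) = -(14.76*cos(x) + 1.07)*sin(x)
(3) = 40 - 10*w
(4) = 2*p - 6
(5) = -2.31*g^2 + 1.84*g - 6.79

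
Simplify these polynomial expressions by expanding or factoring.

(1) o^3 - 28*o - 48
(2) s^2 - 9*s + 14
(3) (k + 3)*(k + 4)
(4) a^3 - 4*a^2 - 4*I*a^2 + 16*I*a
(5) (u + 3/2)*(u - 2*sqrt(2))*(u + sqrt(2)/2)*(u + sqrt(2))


(1) = (o - 6)*(o + 2)*(o + 4)
(2) = (s - 7)*(s - 2)
(3) = k^2 + 7*k + 12
(4) = a*(a - 4)*(a - 4*I)
(5) = u^4 - sqrt(2)*u^3/2 + 3*u^3/2 - 5*u^2 - 3*sqrt(2)*u^2/4 - 15*u/2 - 2*sqrt(2)*u - 3*sqrt(2)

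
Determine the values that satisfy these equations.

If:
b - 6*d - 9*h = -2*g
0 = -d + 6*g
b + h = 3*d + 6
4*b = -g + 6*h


Then:
b = 639/445
d = -108/89
g = -18/89
h = 411/445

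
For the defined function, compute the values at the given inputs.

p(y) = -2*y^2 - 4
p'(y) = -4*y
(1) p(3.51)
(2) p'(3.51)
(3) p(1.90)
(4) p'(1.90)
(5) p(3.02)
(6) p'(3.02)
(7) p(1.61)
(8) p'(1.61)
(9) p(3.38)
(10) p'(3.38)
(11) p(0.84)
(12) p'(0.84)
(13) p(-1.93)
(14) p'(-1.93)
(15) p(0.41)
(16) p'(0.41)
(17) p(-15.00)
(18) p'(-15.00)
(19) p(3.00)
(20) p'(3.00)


(1) = -28.64
(2) = -14.04
(3) = -11.22
(4) = -7.60
(5) = -22.24
(6) = -12.08
(7) = -9.18
(8) = -6.44
(9) = -26.85
(10) = -13.52
(11) = -5.41
(12) = -3.36
(13) = -11.45
(14) = 7.72
(15) = -4.34
(16) = -1.64
(17) = -454.00
(18) = 60.00
(19) = -22.00
(20) = -12.00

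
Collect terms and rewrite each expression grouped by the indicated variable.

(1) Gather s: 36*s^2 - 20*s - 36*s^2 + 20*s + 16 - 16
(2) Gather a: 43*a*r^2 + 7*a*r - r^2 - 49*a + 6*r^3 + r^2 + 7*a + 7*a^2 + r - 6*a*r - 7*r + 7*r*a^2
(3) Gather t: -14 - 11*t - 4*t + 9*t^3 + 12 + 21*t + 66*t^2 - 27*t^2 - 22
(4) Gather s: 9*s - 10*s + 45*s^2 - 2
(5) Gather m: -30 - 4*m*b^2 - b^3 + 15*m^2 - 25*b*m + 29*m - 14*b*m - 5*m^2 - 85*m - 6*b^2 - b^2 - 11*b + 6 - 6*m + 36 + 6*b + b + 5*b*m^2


(1) = 0
(2) = a^2*(7*r + 7) + a*(43*r^2 + r - 42) + 6*r^3 - 6*r
(3) = 9*t^3 + 39*t^2 + 6*t - 24
(4) = 45*s^2 - s - 2
(5) = -b^3 - 7*b^2 - 4*b + m^2*(5*b + 10) + m*(-4*b^2 - 39*b - 62) + 12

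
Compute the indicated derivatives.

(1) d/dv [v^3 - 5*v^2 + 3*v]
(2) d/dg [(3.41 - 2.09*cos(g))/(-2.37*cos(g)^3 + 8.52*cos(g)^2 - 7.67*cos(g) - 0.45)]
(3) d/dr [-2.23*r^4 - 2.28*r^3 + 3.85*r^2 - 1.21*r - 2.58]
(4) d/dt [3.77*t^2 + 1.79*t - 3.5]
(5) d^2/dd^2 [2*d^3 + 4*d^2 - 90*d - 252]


(1) = 3*v^2 - 10*v + 3
(2) = (9.9066*cos(g)^3 - 42.0519*cos(g)^2 + 58.1064*cos(g) - 27.0952)*sin(g)/(5.6169*cos(g)^6 - 40.3848*cos(g)^5 + 108.9462*cos(g)^4 - 128.5638*cos(g)^3 + 51.1609*cos(g)^2 + 6.903*cos(g) + 0.2025)
(3) = -8.92*r^3 - 6.84*r^2 + 7.7*r - 1.21
(4) = 7.54*t + 1.79
(5) = 12*d + 8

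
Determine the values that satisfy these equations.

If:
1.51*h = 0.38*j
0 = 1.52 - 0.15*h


Then:
h = 10.13
j = 40.27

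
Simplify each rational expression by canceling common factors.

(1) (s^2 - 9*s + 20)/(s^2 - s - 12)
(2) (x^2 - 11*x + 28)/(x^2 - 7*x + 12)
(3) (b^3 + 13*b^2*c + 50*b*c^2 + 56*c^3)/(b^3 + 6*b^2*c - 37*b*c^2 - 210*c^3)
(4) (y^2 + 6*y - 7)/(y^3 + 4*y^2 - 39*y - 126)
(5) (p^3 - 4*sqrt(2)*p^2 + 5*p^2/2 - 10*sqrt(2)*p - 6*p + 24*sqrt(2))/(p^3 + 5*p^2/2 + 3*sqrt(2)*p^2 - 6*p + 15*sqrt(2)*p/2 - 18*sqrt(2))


(1) = (s - 5)/(s + 3)
(2) = (x - 7)/(x - 3)
(3) = (b^2 + 6*b*c + 8*c^2)/(b^2 - b*c - 30*c^2)
(4) = (y - 1)/(y^2 - 3*y - 18)
(5) = (4*p - 16*sqrt(2))/(4*p + 12*sqrt(2))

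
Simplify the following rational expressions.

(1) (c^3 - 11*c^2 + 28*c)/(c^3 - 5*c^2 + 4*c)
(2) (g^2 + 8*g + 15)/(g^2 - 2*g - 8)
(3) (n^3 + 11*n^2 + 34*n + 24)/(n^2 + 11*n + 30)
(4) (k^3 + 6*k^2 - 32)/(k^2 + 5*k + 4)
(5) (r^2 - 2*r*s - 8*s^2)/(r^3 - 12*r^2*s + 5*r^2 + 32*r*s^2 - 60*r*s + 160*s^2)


(1) = (c - 7)/(c - 1)
(2) = (g^2 + 8*g + 15)/(g^2 - 2*g - 8)
(3) = (n^2 + 5*n + 4)/(n + 5)
(4) = (k^2 + 2*k - 8)/(k + 1)
(5) = (r + 2*s)/(r^2 - 8*r*s + 5*r - 40*s)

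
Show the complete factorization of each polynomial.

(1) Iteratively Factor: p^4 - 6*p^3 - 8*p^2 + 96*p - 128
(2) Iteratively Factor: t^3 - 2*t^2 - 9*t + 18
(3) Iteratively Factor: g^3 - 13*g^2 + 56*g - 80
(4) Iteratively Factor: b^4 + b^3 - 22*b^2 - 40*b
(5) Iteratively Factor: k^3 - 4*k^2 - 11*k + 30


(1) = (p + 4)*(p^3 - 10*p^2 + 32*p - 32) = (p - 2)*(p + 4)*(p^2 - 8*p + 16) = (p - 4)*(p - 2)*(p + 4)*(p - 4)
(2) = (t - 3)*(t^2 + t - 6) = (t - 3)*(t + 3)*(t - 2)
(3) = (g - 4)*(g^2 - 9*g + 20) = (g - 4)^2*(g - 5)
(4) = (b - 5)*(b^3 + 6*b^2 + 8*b) = b*(b - 5)*(b^2 + 6*b + 8) = b*(b - 5)*(b + 4)*(b + 2)
(5) = (k - 5)*(k^2 + k - 6) = (k - 5)*(k - 2)*(k + 3)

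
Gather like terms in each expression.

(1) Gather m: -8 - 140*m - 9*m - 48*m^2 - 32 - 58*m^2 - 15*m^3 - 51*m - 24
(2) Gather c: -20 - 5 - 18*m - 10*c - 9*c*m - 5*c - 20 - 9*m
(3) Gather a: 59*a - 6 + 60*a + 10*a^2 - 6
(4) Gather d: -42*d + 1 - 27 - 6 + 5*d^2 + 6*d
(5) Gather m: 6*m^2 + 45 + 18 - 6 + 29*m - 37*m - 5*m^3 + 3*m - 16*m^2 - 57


(1) = -15*m^3 - 106*m^2 - 200*m - 64
(2) = c*(-9*m - 15) - 27*m - 45
(3) = 10*a^2 + 119*a - 12
(4) = 5*d^2 - 36*d - 32
(5) = -5*m^3 - 10*m^2 - 5*m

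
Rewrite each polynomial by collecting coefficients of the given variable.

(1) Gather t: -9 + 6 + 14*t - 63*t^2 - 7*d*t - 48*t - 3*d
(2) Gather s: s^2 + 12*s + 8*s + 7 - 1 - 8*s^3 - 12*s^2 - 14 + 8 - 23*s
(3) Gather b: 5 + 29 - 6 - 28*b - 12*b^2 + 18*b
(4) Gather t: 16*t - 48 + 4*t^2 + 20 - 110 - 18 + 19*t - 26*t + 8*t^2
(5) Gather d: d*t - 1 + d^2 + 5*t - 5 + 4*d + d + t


(1) = -3*d - 63*t^2 + t*(-7*d - 34) - 3
(2) = -8*s^3 - 11*s^2 - 3*s
(3) = -12*b^2 - 10*b + 28
(4) = 12*t^2 + 9*t - 156
(5) = d^2 + d*(t + 5) + 6*t - 6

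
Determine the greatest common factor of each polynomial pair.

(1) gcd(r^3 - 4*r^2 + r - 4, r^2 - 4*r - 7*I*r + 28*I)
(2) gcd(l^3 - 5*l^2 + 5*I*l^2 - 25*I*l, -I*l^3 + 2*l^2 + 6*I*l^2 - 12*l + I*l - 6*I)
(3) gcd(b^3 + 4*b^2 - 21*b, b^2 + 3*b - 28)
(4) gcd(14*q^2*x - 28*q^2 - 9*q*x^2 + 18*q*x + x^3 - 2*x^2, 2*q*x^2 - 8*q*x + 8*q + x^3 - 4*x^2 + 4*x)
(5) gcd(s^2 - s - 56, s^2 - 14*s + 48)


(1) = r - 4
(2) = 1
(3) = b + 7
(4) = gcd((-7*q + x)*(-2*q + x)*(x - 2), (2*q + x)*(x - 2)^2) = x - 2
(5) = gcd((s - 8)*(s + 7), (s - 8)*(s - 6)) = s - 8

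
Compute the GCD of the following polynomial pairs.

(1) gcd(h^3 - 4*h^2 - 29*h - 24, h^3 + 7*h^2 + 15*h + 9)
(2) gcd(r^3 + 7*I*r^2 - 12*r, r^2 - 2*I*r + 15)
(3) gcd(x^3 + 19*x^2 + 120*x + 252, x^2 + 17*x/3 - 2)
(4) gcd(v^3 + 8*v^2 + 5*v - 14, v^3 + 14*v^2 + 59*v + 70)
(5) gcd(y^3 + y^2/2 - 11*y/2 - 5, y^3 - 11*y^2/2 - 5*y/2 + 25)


(1) = gcd((h - 8)*(h + 1)*(h + 3), (h + 1)*(h + 3)^2) = h^2 + 4*h + 3
(2) = r + 3*I
(3) = x + 6
(4) = v^2 + 9*v + 14
(5) = y^2 - y/2 - 5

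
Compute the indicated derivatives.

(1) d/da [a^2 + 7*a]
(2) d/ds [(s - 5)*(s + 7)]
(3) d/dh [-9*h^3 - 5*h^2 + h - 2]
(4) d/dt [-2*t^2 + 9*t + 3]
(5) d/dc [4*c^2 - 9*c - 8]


(1) = 2*a + 7
(2) = 2*s + 2
(3) = -27*h^2 - 10*h + 1
(4) = 9 - 4*t
(5) = 8*c - 9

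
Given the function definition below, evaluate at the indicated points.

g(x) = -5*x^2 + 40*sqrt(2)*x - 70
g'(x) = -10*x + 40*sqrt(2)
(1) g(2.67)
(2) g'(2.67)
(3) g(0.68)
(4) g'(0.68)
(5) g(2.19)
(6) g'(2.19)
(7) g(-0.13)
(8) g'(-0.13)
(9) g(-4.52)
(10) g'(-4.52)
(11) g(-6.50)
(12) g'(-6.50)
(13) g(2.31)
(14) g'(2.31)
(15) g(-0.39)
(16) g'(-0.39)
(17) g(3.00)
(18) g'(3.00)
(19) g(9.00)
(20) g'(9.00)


(1) = 45.39
(2) = 29.87
(3) = -33.85
(4) = 49.77
(5) = 29.90
(6) = 34.67
(7) = -77.44
(8) = 57.87
(9) = -427.84
(10) = 101.77
(11) = -648.95
(12) = 121.57
(13) = 33.99
(14) = 33.47
(15) = -92.82
(16) = 60.47
(17) = 54.71
(18) = 26.57
(19) = 34.12
(20) = -33.43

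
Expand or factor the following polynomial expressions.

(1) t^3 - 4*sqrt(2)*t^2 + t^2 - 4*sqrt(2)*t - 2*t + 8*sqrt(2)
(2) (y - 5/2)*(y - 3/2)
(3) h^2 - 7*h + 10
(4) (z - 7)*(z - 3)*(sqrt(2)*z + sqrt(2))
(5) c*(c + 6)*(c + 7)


(1) = (t - 1)*(t + 2)*(t - 4*sqrt(2))
(2) = y^2 - 4*y + 15/4
(3) = (h - 5)*(h - 2)
(4) = sqrt(2)*z^3 - 9*sqrt(2)*z^2 + 11*sqrt(2)*z + 21*sqrt(2)
(5) = c^3 + 13*c^2 + 42*c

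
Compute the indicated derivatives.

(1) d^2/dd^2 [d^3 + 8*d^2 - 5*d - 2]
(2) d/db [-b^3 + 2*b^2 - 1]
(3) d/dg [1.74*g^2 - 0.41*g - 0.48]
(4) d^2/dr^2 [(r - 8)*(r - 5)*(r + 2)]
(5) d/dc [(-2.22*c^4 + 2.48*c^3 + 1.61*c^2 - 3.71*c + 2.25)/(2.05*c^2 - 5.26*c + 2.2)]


(1) = 6*d + 16
(2) = b*(4 - 3*b)
(3) = 3.48*g - 0.41
(4) = 6*r - 22
(5) = (-9.102*c^5 + 40.1156*c^4 - 45.6256*c^3 + 15.5049*c^2 - 2.141*c + 3.673)/(4.2025*c^4 - 21.566*c^3 + 36.6876*c^2 - 23.144*c + 4.84)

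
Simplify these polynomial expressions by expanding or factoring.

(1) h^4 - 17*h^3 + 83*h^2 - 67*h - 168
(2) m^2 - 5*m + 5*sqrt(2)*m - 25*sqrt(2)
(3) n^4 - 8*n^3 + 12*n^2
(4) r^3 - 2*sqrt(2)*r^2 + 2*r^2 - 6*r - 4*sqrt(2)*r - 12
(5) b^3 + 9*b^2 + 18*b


(1) = (h - 8)*(h - 7)*(h - 3)*(h + 1)
(2) = (m - 5)*(m + 5*sqrt(2))
(3) = n^2*(n - 6)*(n - 2)
(4) = (r + 2)*(r - 3*sqrt(2))*(r + sqrt(2))
(5) = b*(b + 3)*(b + 6)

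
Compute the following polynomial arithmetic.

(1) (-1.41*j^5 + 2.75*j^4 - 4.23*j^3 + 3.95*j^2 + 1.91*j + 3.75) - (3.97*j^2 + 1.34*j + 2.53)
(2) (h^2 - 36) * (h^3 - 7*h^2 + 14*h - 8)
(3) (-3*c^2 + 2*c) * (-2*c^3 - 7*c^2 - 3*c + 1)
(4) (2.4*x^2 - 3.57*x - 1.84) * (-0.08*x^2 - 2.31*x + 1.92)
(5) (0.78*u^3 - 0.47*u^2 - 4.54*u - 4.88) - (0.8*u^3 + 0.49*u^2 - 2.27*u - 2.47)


(1) = -1.41*j^5 + 2.75*j^4 - 4.23*j^3 - 0.02*j^2 + 0.57*j + 1.22
(2) = h^5 - 7*h^4 - 22*h^3 + 244*h^2 - 504*h + 288
(3) = 6*c^5 + 17*c^4 - 5*c^3 - 9*c^2 + 2*c
(4) = -0.192*x^4 - 5.2584*x^3 + 13.0019*x^2 - 2.604*x - 3.5328
(5) = -0.02*u^3 - 0.96*u^2 - 2.27*u - 2.41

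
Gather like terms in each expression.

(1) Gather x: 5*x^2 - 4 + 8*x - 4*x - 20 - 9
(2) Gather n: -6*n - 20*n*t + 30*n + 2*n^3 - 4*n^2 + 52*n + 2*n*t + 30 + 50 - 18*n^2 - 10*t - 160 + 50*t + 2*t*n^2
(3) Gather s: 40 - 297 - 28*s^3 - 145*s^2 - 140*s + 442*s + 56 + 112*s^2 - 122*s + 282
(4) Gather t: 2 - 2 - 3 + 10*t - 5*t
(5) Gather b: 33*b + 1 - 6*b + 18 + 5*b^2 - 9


(1) = 5*x^2 + 4*x - 33
(2) = 2*n^3 + n^2*(2*t - 22) + n*(76 - 18*t) + 40*t - 80
(3) = -28*s^3 - 33*s^2 + 180*s + 81
(4) = 5*t - 3
(5) = 5*b^2 + 27*b + 10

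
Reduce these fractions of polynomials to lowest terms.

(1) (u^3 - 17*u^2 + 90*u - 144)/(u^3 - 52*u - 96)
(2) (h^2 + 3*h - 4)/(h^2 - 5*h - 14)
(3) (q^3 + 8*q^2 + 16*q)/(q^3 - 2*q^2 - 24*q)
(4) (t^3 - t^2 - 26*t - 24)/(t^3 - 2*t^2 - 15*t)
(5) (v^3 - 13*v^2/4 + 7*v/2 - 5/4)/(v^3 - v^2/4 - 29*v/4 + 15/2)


(1) = (u^2 - 9*u + 18)/(u^2 + 8*u + 12)
(2) = (h^2 + 3*h - 4)/(h^2 - 5*h - 14)
(3) = (q + 4)/(q - 6)
(4) = (t^3 - t^2 - 26*t - 24)/(t^3 - 2*t^2 - 15*t)
(5) = (v^2 - 2*v + 1)/(v^2 + v - 6)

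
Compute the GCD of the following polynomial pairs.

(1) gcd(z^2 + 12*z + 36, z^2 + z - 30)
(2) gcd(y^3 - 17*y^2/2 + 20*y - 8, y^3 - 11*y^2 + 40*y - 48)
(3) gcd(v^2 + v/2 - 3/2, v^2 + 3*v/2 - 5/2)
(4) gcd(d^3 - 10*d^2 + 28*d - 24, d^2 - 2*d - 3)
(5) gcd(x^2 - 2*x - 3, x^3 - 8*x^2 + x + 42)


(1) = z + 6
(2) = gcd((y - 4)^2*(y - 1/2), (y - 4)^2*(y - 3)) = y^2 - 8*y + 16
(3) = v - 1
(4) = 1
(5) = gcd((x - 3)*(x + 1), (x - 7)*(x - 3)*(x + 2)) = x - 3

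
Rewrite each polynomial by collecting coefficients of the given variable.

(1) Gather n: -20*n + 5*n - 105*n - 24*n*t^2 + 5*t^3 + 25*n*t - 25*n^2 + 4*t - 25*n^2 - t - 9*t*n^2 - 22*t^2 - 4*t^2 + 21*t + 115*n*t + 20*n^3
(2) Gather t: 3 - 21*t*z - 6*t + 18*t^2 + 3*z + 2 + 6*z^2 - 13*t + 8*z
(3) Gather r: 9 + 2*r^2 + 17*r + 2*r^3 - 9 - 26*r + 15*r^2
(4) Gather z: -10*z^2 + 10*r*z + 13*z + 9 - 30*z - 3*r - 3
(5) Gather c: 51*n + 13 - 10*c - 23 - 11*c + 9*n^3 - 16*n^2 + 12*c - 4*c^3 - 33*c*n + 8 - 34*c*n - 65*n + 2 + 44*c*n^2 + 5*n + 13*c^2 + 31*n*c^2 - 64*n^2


(1) = 20*n^3 + n^2*(-9*t - 50) + n*(-24*t^2 + 140*t - 120) + 5*t^3 - 26*t^2 + 24*t
(2) = 18*t^2 + t*(-21*z - 19) + 6*z^2 + 11*z + 5
(3) = 2*r^3 + 17*r^2 - 9*r
(4) = -3*r - 10*z^2 + z*(10*r - 17) + 6
(5) = -4*c^3 + c^2*(31*n + 13) + c*(44*n^2 - 67*n - 9) + 9*n^3 - 80*n^2 - 9*n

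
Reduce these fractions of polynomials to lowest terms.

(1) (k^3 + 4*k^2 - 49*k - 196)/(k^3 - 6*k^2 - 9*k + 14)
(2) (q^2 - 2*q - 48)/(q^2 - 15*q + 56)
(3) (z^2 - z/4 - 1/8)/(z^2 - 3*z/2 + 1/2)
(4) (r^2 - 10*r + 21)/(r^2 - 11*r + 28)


(1) = (k^2 + 11*k + 28)/(k^2 + k - 2)
(2) = (q + 6)/(q - 7)
(3) = (4*z + 1)/(4*z - 4)
(4) = (r - 3)/(r - 4)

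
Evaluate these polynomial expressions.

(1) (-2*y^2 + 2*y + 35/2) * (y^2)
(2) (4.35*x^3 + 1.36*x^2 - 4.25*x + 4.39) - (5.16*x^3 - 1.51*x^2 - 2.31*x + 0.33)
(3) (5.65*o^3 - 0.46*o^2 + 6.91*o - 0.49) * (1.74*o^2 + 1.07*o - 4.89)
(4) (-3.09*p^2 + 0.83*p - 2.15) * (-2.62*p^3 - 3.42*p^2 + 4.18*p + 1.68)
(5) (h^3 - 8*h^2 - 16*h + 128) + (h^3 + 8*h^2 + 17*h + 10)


(1) = -2*y^4 + 2*y^3 + 35*y^2/2
(2) = -0.81*x^3 + 2.87*x^2 - 1.94*x + 4.06
(3) = 9.831*o^5 + 5.2451*o^4 - 16.0973*o^3 + 8.7905*o^2 - 34.3142*o + 2.3961
(4) = 8.0958*p^5 + 8.3932*p^4 - 10.1218*p^3 + 5.6312*p^2 - 7.5926*p - 3.612
(5) = 2*h^3 + h + 138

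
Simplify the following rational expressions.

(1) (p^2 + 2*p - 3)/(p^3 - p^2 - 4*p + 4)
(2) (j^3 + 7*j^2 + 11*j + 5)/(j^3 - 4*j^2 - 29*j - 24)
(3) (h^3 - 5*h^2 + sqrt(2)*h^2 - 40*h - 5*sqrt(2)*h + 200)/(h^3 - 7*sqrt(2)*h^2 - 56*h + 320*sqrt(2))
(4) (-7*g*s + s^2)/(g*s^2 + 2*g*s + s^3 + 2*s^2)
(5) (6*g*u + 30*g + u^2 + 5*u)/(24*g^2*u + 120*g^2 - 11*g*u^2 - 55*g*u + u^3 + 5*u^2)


(1) = (p + 3)/(p^2 - 4)
(2) = (j^2 + 6*j + 5)/(j^2 - 5*j - 24)
(3) = (h - 5)/(h - 8*sqrt(2))
(4) = (-7*g + s)/(g*s + 2*g + s^2 + 2*s)
(5) = (6*g + u)/(24*g^2 - 11*g*u + u^2)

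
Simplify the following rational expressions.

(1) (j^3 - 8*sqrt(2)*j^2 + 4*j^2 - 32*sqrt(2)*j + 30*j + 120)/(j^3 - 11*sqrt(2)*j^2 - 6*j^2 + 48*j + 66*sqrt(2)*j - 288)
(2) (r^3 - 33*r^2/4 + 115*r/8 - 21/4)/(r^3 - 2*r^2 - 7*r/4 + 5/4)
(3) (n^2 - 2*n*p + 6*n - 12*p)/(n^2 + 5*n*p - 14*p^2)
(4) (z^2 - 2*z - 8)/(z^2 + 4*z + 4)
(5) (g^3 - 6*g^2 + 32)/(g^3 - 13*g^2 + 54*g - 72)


(1) = (j^2 + j*(4 - 5*sqrt(2)) - 20*sqrt(2))/(j^2 + j*(-8*sqrt(2) - 6) + 48*sqrt(2))
(2) = (4*r^2 - 31*r + 42)/(4*r^2 - 6*r - 10)
(3) = (n + 6)/(n + 7*p)
(4) = (z - 4)/(z + 2)
(5) = (g^2 - 2*g - 8)/(g^2 - 9*g + 18)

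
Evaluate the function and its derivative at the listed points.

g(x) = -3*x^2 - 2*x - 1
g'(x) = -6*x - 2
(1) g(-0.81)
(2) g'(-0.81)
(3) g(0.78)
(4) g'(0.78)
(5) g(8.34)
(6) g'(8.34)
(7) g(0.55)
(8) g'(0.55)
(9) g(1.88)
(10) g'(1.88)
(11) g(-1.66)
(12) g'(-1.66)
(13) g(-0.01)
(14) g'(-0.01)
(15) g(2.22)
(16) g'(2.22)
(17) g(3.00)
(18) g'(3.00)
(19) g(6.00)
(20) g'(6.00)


(1) = -1.35
(2) = 2.86
(3) = -4.39
(4) = -6.68
(5) = -226.35
(6) = -52.04
(7) = -3.01
(8) = -5.30
(9) = -15.36
(10) = -13.28
(11) = -5.95
(12) = 7.96
(13) = -0.98
(14) = -1.94
(15) = -20.23
(16) = -15.32
(17) = -34.00
(18) = -20.00
(19) = -121.00
(20) = -38.00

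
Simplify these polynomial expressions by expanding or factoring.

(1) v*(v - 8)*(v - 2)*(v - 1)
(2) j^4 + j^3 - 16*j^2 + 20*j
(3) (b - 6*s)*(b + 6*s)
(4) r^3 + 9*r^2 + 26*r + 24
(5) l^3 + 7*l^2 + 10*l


(1) = v^4 - 11*v^3 + 26*v^2 - 16*v
(2) = j*(j - 2)^2*(j + 5)
(3) = b^2 - 36*s^2
(4) = (r + 2)*(r + 3)*(r + 4)
(5) = l*(l + 2)*(l + 5)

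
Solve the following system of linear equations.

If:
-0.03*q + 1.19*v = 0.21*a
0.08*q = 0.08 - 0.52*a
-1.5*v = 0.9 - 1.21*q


Then:
a = 0.03
q = 0.78
v = 0.03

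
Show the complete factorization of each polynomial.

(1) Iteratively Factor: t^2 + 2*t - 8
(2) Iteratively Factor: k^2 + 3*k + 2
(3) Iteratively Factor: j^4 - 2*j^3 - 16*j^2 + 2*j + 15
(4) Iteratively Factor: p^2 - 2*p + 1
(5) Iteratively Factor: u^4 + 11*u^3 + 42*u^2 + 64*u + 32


(1) = (t - 2)*(t + 4)
(2) = (k + 1)*(k + 2)
(3) = (j + 3)*(j^3 - 5*j^2 - j + 5) = (j + 1)*(j + 3)*(j^2 - 6*j + 5) = (j - 1)*(j + 1)*(j + 3)*(j - 5)
(4) = (p - 1)*(p - 1)
(5) = (u + 4)*(u^3 + 7*u^2 + 14*u + 8) = (u + 4)^2*(u^2 + 3*u + 2) = (u + 2)*(u + 4)^2*(u + 1)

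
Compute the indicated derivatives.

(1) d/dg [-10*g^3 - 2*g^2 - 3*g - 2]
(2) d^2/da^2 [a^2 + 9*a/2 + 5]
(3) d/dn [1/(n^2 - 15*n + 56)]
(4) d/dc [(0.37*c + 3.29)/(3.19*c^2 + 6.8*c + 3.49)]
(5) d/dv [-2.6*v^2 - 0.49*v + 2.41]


(1) = -30*g^2 - 4*g - 3
(2) = 2
(3) = (15 - 2*n)/(n^2 - 15*n + 56)^2
(4) = (1.1803*c^2 + 2.516*c - (0.37*c + 3.29)*(6.38*c + 6.8) + 1.2913)/(3.19*c^2 + 6.8*c + 3.49)^2
(5) = -5.2*v - 0.49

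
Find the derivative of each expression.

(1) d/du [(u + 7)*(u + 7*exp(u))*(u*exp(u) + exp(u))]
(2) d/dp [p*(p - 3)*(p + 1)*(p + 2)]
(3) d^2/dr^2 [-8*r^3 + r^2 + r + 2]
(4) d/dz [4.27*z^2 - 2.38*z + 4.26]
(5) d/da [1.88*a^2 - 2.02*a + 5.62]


(1) = (u^3 + 14*u^2*exp(u) + 11*u^2 + 126*u*exp(u) + 23*u + 154*exp(u) + 7)*exp(u)
(2) = 4*p^3 - 14*p - 6
(3) = 2 - 48*r
(4) = 8.54*z - 2.38
(5) = 3.76*a - 2.02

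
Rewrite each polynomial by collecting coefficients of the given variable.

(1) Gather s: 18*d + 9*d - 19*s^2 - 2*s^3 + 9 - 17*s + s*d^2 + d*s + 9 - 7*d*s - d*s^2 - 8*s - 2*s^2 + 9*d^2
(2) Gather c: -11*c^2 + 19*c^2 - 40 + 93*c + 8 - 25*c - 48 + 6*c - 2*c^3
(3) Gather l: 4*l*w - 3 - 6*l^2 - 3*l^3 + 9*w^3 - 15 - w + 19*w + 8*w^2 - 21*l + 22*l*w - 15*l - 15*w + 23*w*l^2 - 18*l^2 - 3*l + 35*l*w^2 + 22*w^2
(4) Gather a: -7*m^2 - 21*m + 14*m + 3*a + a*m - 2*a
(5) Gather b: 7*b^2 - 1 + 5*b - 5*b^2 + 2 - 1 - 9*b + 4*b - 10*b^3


(1) = 9*d^2 + 27*d - 2*s^3 + s^2*(-d - 21) + s*(d^2 - 6*d - 25) + 18
(2) = -2*c^3 + 8*c^2 + 74*c - 80
(3) = -3*l^3 + l^2*(23*w - 24) + l*(35*w^2 + 26*w - 39) + 9*w^3 + 30*w^2 + 3*w - 18
(4) = a*(m + 1) - 7*m^2 - 7*m
(5) = -10*b^3 + 2*b^2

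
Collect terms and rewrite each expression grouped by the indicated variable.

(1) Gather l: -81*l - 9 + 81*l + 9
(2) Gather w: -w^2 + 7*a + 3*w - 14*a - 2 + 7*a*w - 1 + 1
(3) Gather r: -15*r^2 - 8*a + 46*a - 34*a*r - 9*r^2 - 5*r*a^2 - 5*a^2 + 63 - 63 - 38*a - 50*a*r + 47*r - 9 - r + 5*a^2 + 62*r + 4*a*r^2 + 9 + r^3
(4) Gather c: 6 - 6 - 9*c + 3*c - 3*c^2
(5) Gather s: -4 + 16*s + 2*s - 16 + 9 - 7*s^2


(1) = 0
(2) = -7*a - w^2 + w*(7*a + 3) - 2
(3) = r^3 + r^2*(4*a - 24) + r*(-5*a^2 - 84*a + 108)
(4) = -3*c^2 - 6*c
(5) = -7*s^2 + 18*s - 11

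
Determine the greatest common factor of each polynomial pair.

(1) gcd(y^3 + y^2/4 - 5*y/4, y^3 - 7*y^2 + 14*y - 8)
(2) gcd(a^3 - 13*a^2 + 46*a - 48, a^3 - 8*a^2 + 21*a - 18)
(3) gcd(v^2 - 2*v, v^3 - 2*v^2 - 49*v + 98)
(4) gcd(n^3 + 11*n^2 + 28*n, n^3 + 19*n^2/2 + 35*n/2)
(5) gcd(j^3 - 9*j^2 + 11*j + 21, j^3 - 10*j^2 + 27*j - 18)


(1) = gcd(y*(y - 1)*(y + 5/4), (y - 4)*(y - 2)*(y - 1)) = y - 1
(2) = a^2 - 5*a + 6
(3) = v - 2
(4) = gcd(n*(n + 4)*(n + 7), n*(n + 5/2)*(n + 7)) = n^2 + 7*n
(5) = j - 3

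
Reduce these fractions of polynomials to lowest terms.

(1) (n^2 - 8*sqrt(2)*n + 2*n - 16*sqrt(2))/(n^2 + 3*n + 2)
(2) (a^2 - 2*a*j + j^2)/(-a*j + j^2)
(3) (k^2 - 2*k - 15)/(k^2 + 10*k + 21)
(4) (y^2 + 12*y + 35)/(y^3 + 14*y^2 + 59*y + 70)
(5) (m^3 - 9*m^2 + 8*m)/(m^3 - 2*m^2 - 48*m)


(1) = (n - 8*sqrt(2))/(n + 1)
(2) = (-a + j)/j
(3) = (k - 5)/(k + 7)
(4) = 1/(y + 2)
(5) = (m - 1)/(m + 6)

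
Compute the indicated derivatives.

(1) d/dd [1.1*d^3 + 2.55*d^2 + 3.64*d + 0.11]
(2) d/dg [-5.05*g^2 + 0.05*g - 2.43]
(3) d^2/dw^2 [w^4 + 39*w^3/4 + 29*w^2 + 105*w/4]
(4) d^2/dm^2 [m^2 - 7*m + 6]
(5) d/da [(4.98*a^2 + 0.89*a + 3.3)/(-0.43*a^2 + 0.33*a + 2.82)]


(1) = 3.3*d^2 + 5.1*d + 3.64
(2) = 0.05 - 10.1*g
(3) = 12*w^2 + 117*w/2 + 58
(4) = 2
(5) = (2.0261*a^2 + 30.9252*a + 1.4208)/(0.1849*a^4 - 0.2838*a^3 - 2.3163*a^2 + 1.8612*a + 7.9524)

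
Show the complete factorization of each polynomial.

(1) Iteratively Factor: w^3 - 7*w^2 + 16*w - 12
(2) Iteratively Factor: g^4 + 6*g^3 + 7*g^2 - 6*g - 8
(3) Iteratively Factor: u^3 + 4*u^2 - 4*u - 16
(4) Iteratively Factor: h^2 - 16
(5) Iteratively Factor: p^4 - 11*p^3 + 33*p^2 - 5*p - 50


(1) = (w - 2)*(w^2 - 5*w + 6) = (w - 2)^2*(w - 3)
(2) = (g - 1)*(g^3 + 7*g^2 + 14*g + 8) = (g - 1)*(g + 4)*(g^2 + 3*g + 2) = (g - 1)*(g + 2)*(g + 4)*(g + 1)
(3) = (u + 4)*(u^2 - 4) = (u - 2)*(u + 4)*(u + 2)
(4) = (h - 4)*(h + 4)
(5) = (p - 2)*(p^3 - 9*p^2 + 15*p + 25) = (p - 2)*(p + 1)*(p^2 - 10*p + 25) = (p - 5)*(p - 2)*(p + 1)*(p - 5)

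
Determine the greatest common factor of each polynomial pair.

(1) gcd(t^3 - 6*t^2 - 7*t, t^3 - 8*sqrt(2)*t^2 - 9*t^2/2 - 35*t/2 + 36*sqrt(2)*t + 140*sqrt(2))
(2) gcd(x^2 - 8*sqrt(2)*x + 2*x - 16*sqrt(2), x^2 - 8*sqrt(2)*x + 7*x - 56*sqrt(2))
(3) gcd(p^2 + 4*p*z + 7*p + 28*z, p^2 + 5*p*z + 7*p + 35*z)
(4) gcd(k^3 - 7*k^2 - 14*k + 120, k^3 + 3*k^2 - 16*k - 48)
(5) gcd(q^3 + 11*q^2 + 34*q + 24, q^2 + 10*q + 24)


(1) = gcd(t*(t - 7)*(t + 1), (t - 7)*(t + 5/2)*(t - 8*sqrt(2))) = t - 7
(2) = x - 8*sqrt(2)
(3) = p + 7
(4) = gcd((k - 6)*(k - 5)*(k + 4), (k - 4)*(k + 3)*(k + 4)) = k + 4
(5) = gcd((q + 1)*(q + 4)*(q + 6), (q + 4)*(q + 6)) = q^2 + 10*q + 24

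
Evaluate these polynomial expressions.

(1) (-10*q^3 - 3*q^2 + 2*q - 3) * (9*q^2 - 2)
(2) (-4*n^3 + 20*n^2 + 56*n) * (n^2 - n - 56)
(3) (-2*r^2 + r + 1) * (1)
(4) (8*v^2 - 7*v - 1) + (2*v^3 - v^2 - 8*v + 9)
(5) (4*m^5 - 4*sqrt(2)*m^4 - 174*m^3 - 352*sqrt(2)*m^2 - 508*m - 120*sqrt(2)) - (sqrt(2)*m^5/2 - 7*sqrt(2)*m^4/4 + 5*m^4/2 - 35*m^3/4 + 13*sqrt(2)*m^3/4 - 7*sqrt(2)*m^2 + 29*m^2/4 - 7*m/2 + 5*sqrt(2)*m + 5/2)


(1) = -90*q^5 - 27*q^4 + 38*q^3 - 21*q^2 - 4*q + 6
(2) = -4*n^5 + 24*n^4 + 260*n^3 - 1176*n^2 - 3136*n
(3) = -2*r^2 + r + 1
(4) = 2*v^3 + 7*v^2 - 15*v + 8
(5) = -sqrt(2)*m^5/2 + 4*m^5 - 9*sqrt(2)*m^4/4 - 5*m^4/2 - 661*m^3/4 - 13*sqrt(2)*m^3/4 - 345*sqrt(2)*m^2 - 29*m^2/4 - 1009*m/2 - 5*sqrt(2)*m - 120*sqrt(2) - 5/2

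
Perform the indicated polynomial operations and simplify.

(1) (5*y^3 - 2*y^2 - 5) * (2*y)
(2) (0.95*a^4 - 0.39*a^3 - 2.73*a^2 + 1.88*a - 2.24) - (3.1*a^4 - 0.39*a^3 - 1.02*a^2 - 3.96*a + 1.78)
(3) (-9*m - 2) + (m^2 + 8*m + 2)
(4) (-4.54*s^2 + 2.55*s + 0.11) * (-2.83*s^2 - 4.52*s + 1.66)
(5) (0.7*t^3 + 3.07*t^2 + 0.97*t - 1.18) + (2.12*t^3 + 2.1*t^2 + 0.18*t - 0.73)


(1) = 10*y^4 - 4*y^3 - 10*y
(2) = -2.15*a^4 - 1.71*a^2 + 5.84*a - 4.02
(3) = m^2 - m
(4) = 12.8482*s^4 + 13.3043*s^3 - 19.3737*s^2 + 3.7358*s + 0.1826
(5) = 2.82*t^3 + 5.17*t^2 + 1.15*t - 1.91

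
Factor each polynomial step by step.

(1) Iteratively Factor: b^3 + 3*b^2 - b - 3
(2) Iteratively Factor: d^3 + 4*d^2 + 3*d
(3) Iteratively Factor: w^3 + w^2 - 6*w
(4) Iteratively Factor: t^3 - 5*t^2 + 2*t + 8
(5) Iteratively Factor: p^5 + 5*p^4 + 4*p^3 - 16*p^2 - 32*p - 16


(1) = (b + 3)*(b^2 - 1) = (b + 1)*(b + 3)*(b - 1)
(2) = (d + 3)*(d^2 + d) = (d + 1)*(d + 3)*(d)
(3) = (w)*(w^2 + w - 6) = w*(w + 3)*(w - 2)
(4) = (t - 2)*(t^2 - 3*t - 4) = (t - 2)*(t + 1)*(t - 4)
(5) = (p + 1)*(p^4 + 4*p^3 - 16*p - 16) = (p + 1)*(p + 2)*(p^3 + 2*p^2 - 4*p - 8) = (p + 1)*(p + 2)^2*(p^2 - 4) = (p + 1)*(p + 2)^3*(p - 2)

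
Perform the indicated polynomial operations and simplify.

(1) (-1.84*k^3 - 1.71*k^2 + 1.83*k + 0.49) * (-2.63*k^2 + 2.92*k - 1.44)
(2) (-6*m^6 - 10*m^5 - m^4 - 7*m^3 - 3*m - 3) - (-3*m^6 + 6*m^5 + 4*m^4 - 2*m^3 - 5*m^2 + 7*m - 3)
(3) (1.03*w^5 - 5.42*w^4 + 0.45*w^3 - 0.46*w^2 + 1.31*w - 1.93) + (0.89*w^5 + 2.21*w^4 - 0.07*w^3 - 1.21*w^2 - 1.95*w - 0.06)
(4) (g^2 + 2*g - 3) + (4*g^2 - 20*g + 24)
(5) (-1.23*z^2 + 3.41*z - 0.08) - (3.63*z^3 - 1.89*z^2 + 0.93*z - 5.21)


(1) = 4.8392*k^5 - 0.8755*k^4 - 7.1565*k^3 + 6.5173*k^2 - 1.2044*k - 0.7056
(2) = -3*m^6 - 16*m^5 - 5*m^4 - 5*m^3 + 5*m^2 - 10*m
(3) = 1.92*w^5 - 3.21*w^4 + 0.38*w^3 - 1.67*w^2 - 0.64*w - 1.99
(4) = 5*g^2 - 18*g + 21
(5) = -3.63*z^3 + 0.66*z^2 + 2.48*z + 5.13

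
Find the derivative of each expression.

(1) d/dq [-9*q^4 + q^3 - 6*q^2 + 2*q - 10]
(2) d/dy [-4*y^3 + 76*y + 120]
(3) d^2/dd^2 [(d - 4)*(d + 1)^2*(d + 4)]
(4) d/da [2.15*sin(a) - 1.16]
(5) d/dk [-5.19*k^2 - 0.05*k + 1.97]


(1) = -36*q^3 + 3*q^2 - 12*q + 2
(2) = 76 - 12*y^2
(3) = 12*d^2 + 12*d - 30
(4) = 2.15*cos(a)
(5) = -10.38*k - 0.05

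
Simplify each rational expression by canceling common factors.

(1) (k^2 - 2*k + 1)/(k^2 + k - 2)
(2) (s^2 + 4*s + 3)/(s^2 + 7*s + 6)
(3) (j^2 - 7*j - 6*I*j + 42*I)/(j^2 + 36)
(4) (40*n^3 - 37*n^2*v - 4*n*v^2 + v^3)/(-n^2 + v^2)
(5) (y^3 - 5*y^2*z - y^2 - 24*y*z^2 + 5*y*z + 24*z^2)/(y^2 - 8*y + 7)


(1) = (k - 1)/(k + 2)
(2) = (s + 3)/(s + 6)
(3) = (j - 7)/(j + 6*I)
(4) = (-40*n^2 - 3*n*v + v^2)/(n + v)
(5) = (y^2 - 5*y*z - 24*z^2)/(y - 7)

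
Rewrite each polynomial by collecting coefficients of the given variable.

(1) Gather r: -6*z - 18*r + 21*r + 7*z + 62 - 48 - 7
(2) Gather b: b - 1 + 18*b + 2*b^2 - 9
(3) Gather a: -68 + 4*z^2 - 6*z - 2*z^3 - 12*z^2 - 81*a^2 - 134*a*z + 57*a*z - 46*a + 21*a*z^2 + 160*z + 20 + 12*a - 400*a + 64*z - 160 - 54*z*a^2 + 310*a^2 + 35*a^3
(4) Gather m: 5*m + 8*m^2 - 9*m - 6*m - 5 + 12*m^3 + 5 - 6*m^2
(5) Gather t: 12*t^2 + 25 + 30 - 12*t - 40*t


(1) = 3*r + z + 7
(2) = 2*b^2 + 19*b - 10
(3) = 35*a^3 + a^2*(229 - 54*z) + a*(21*z^2 - 77*z - 434) - 2*z^3 - 8*z^2 + 218*z - 208
(4) = 12*m^3 + 2*m^2 - 10*m
(5) = 12*t^2 - 52*t + 55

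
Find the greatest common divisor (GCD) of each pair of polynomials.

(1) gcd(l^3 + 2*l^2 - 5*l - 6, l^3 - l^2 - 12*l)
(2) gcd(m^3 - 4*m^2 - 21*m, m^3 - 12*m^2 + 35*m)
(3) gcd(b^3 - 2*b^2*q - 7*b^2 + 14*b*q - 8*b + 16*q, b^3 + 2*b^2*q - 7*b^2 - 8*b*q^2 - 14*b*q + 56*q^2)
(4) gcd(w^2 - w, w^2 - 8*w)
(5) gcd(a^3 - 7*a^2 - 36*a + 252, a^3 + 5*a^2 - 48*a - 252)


(1) = gcd((l - 2)*(l + 1)*(l + 3), l*(l - 4)*(l + 3)) = l + 3
(2) = gcd(m*(m - 7)*(m + 3), m*(m - 7)*(m - 5)) = m^2 - 7*m
(3) = gcd((b - 8)*(b + 1)*(b - 2*q), (b - 7)*(b - 2*q)*(b + 4*q)) = -b + 2*q
(4) = w
(5) = a^2 - a - 42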